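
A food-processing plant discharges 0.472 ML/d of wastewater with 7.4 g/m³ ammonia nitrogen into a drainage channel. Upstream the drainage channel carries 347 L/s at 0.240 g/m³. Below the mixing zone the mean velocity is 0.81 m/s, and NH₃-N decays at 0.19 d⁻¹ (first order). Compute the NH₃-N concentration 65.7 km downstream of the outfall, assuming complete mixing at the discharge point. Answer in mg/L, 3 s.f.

0.472 ML/d = 0.005463 m³/s.
347 L/s = 0.347 m³/s.
After complete mixing, C₀ = (0.005463·7.4 + 0.347·0.24) / 0.3525 = 0.351 mg/L.
Travel time t = 6.57e+04 m / 0.81 m/s = 8.111e+04 s = 0.9388 d.
C = 0.351·exp(−0.19·0.9388) = 0.351·0.8366 = 0.2936 mg/L.

0.294 mg/L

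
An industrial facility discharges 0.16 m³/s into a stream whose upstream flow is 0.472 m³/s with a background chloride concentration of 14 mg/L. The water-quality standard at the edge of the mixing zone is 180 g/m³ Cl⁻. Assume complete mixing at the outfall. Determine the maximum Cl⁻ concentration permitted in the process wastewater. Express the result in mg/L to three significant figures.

670 mg/L

Mass balance: 180·0.632 = 0.16·Cₑ + 0.472·14.
Cₑ = (113.8 − 6.608) / 0.16 = 669.7 mg/L.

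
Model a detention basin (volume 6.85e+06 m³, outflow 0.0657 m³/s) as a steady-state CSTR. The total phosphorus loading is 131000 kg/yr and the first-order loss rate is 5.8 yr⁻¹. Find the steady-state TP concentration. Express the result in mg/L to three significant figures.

Outflow Q = 0.0657 m³/s × 3.156e+07 s/yr = 2.073e+06 m³/yr.
Steady-state CSTR mass balance: W = Q·C + k·V·C, so C = W/(Q + kV).
Q + kV = 2.073e+06 + 5.8·6.85e+06 = 4.18e+07 m³/yr.
C = 131000/4.18e+07 = 0.003134 kg/m³ = 3.134 mg/L.

3.13 mg/L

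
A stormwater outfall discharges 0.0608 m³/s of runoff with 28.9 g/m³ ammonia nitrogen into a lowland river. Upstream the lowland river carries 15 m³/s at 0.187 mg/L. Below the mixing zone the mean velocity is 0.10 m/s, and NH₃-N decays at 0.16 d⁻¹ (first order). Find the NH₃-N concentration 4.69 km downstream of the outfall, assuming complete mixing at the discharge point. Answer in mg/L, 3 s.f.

0.278 mg/L

After complete mixing, C₀ = (0.0608·28.9 + 15·0.187) / 15.06 = 0.3029 mg/L.
Travel time t = 4690 m / 0.10 m/s = 4.69e+04 s = 0.5428 d.
C = 0.3029·exp(−0.16·0.5428) = 0.3029·0.9168 = 0.2777 mg/L.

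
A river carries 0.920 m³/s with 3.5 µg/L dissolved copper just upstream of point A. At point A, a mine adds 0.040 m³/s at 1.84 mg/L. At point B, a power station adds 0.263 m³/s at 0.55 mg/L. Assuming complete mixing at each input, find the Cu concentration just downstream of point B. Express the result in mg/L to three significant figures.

0.181 mg/L

3.5 µg/L = 0.0035 mg/L.
After input A: C = (0.92·0.0035 + 0.04·1.84) / 0.96 = 0.08002 mg/L.
After input B: C = (0.96·0.08002 + 0.263·0.55) / 1.223 = 0.1811 mg/L.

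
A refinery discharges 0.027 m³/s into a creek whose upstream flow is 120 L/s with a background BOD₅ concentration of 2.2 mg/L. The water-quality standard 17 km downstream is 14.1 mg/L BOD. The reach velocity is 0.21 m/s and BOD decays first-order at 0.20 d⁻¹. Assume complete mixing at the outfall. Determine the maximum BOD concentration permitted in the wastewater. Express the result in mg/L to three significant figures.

82.8 mg/L

120 L/s = 0.12 m³/s.
Travel time to the compliance point: t = 1.7e+04/0.21 = 8.095e+04 s = 0.9369 d; decay factor exp(−0.20·0.9369) = 0.8291.
So the concentration just after mixing may be at most 14.1/0.8291 = 17.01 mg/L.
Mass balance: 17.01·0.147 = 0.027·Cₑ + 0.12·2.2.
Cₑ = (2.5 − 0.264) / 0.027 = 82.81 mg/L.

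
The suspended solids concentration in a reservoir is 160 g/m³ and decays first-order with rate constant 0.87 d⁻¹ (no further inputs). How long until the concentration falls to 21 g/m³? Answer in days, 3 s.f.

t = ln(C₀/C)/k = ln(160/21)/0.87 = 2.031/0.87 = 2.334 d.

2.33 d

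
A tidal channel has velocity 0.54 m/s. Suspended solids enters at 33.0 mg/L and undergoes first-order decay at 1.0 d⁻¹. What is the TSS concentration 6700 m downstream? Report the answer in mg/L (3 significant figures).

Travel time t = 6700 m / 0.54 m/s = 6700/0.54 = 1.241e+04 s = 0.1436 d.
First-order decay: C = 33.0·exp(−1.0·0.1436) = 33.0·0.8662 = 28.59 mg/L.

28.6 mg/L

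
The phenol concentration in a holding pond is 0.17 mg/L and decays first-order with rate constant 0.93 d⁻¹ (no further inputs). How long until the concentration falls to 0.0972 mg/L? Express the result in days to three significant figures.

0.601 d

t = ln(C₀/C)/k = ln(0.17/0.0972)/0.93 = 0.559/0.93 = 0.6011 d.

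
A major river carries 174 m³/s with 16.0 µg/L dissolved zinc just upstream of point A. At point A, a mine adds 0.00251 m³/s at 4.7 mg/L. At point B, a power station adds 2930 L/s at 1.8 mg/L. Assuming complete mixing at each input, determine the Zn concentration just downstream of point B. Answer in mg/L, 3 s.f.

16.0 µg/L = 0.016 mg/L.
After input A: C = (174·0.016 + 0.00251·4.7) / 174 = 0.01607 mg/L.
2930 L/s = 2.93 m³/s.
After input B: C = (174·0.01607 + 2.93·1.8) / 176.9 = 0.04561 mg/L.

0.0456 mg/L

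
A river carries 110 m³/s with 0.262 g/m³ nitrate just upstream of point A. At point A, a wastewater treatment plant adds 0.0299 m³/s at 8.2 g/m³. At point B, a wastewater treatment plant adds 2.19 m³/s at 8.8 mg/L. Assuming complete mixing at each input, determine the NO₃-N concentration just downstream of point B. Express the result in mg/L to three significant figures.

After input A: C = (110·0.262 + 0.0299·8.2) / 110 = 0.2642 mg/L.
After input B: C = (110·0.2642 + 2.19·8.8) / 112.2 = 0.4307 mg/L.

0.431 mg/L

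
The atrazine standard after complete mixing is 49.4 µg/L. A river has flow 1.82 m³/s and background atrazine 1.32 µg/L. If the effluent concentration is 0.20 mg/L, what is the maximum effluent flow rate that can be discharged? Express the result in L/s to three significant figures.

1.32 µg/L = 0.00132 mg/L.
49.4 µg/L = 0.0494 mg/L.
Mass balance at complete mixing: C_std·(Q_w + Q_r) = Q_w·C_e + Q_r·C_b.
Rearranging, Q_w = Q_r·(C_std − C_b)/(C_e − C_std) = 1.82·(0.0494 − 0.00132) / (0.2 − 0.0494) = 0.581 m³/s.
= 581 L/s.

581 L/s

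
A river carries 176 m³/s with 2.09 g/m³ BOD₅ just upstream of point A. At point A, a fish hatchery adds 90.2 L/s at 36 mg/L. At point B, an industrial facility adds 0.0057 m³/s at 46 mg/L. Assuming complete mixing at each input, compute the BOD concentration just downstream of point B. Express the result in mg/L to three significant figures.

2.11 mg/L

90.2 L/s = 0.0902 m³/s.
After input A: C = (176·2.09 + 0.0902·36) / 176.1 = 2.107 mg/L.
After input B: C = (176.1·2.107 + 0.0057·46) / 176.1 = 2.109 mg/L.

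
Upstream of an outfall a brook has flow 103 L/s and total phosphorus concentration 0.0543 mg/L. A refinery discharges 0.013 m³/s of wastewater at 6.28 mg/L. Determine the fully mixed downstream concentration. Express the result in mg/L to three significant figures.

103 L/s = 0.103 m³/s.
By mass balance at complete mixing, C = (0.013·6.28 + 0.103·0.0543) / (0.013 + 0.103) = 0.08723/0.116 = 0.752 mg/L.

0.752 mg/L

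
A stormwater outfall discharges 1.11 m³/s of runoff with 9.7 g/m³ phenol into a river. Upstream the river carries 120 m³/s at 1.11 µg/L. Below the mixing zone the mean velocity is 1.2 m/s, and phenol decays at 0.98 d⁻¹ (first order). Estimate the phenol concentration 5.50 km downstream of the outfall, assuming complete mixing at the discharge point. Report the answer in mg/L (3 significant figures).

1.11 µg/L = 0.00111 mg/L.
After complete mixing, C₀ = (1.11·9.7 + 120·0.00111) / 121.1 = 0.09 mg/L.
Travel time t = 5500 m / 1.2 m/s = 4583 s = 0.05305 d.
C = 0.09·exp(−0.98·0.05305) = 0.09·0.9493 = 0.08544 mg/L.

0.0854 mg/L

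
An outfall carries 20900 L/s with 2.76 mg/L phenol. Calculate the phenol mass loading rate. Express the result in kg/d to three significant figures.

4980 kg/d

20900 L/s = 20.9 m³/s.
Mass flux = Q·C = 20.9 m³/s × 2.76 g/m³ = 57.68 g/s.
= 57.68 g/s × 86.4 = 4984 kg/d.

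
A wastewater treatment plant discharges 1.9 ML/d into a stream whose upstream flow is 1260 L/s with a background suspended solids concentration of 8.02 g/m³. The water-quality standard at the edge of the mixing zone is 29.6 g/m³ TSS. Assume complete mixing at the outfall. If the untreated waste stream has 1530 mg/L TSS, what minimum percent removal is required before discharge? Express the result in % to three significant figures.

1.9 ML/d = 0.02199 m³/s.
1260 L/s = 1.26 m³/s.
Mass balance: 29.6·1.282 = 0.02199·Cₑ + 1.26·8.02.
Cₑ = (37.95 − 10.11) / 0.02199 = 1266 mg/L.
Required removal = 1 − 1266/1530 = 17.25 %.

17.3 %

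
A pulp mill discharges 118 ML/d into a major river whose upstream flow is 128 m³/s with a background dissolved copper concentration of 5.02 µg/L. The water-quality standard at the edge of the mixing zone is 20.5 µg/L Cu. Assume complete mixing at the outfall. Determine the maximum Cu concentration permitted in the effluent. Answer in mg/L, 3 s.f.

1.47 mg/L

118 ML/d = 1.366 m³/s.
5.02 µg/L = 0.00502 mg/L.
20.5 µg/L = 0.0205 mg/L.
Mass balance: 0.0205·129.4 = 1.366·Cₑ + 128·0.00502.
Cₑ = (2.652 − 0.6426) / 1.366 = 1.471 mg/L.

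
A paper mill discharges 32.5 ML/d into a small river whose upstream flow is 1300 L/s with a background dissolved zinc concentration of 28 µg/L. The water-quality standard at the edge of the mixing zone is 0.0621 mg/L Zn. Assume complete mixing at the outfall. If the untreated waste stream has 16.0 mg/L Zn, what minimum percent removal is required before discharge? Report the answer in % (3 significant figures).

98.9 %

32.5 ML/d = 0.3762 m³/s.
1300 L/s = 1.3 m³/s.
28 µg/L = 0.028 mg/L.
Mass balance: 0.0621·1.676 = 0.3762·Cₑ + 1.3·0.028.
Cₑ = (0.1041 − 0.0364) / 0.3762 = 0.1799 mg/L.
Required removal = 1 − 0.1799/16.0 = 98.88 %.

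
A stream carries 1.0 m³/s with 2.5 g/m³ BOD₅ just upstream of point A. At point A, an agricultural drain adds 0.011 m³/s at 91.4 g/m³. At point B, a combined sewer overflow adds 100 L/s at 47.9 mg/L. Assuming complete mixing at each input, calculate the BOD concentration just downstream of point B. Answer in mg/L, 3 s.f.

After input A: C = (1·2.5 + 0.011·91.4) / 1.011 = 3.467 mg/L.
100 L/s = 0.1 m³/s.
After input B: C = (1.011·3.467 + 0.1·47.9) / 1.111 = 7.467 mg/L.

7.47 mg/L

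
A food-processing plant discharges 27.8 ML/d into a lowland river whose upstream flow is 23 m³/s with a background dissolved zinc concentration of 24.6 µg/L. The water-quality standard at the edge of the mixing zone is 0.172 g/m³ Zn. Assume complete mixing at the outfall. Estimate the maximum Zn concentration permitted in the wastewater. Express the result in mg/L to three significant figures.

27.8 ML/d = 0.3218 m³/s.
24.6 µg/L = 0.0246 mg/L.
Mass balance: 0.172·23.32 = 0.3218·Cₑ + 23·0.0246.
Cₑ = (4.011 − 0.5658) / 0.3218 = 10.71 mg/L.

10.7 mg/L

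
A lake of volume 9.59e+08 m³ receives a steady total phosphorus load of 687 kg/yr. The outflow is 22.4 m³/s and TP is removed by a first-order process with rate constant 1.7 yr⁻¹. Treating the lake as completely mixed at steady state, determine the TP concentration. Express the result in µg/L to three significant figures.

Outflow Q = 22.4 m³/s × 3.156e+07 s/yr = 7.069e+08 m³/yr.
Steady-state CSTR mass balance: W = Q·C + k·V·C, so C = W/(Q + kV).
Q + kV = 7.069e+08 + 1.7·9.59e+08 = 2.337e+09 m³/yr.
C = 687/2.337e+09 = 2.939e-07 kg/m³ = 0.0002939 mg/L = 0.2939 µg/L.

0.294 µg/L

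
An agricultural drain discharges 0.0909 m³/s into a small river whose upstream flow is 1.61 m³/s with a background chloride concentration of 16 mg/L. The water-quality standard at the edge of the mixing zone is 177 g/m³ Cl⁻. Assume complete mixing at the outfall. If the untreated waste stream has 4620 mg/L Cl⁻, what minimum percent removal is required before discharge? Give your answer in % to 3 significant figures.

34.4 %

Mass balance: 177·1.701 = 0.0909·Cₑ + 1.61·16.
Cₑ = (301.1 − 25.76) / 0.0909 = 3029 mg/L.
Required removal = 1 − 3029/4620 = 34.45 %.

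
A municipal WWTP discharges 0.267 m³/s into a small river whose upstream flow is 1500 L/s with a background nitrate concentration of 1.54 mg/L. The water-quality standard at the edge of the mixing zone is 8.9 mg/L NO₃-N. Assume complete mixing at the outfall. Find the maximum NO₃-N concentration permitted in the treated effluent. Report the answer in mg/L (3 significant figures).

1500 L/s = 1.5 m³/s.
Mass balance: 8.9·1.767 = 0.267·Cₑ + 1.5·1.54.
Cₑ = (15.73 − 2.31) / 0.267 = 50.25 mg/L.

50.2 mg/L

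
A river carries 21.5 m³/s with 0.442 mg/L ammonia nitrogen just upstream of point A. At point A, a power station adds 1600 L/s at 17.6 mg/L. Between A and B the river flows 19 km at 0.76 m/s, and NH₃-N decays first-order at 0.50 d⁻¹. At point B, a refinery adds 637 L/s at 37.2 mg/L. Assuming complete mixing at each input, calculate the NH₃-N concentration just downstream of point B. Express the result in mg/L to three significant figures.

1600 L/s = 1.6 m³/s.
After input A: C = (21.5·0.442 + 1.6·17.6) / 23.1 = 1.63 mg/L.
Over the 19 km reach to input B (t = 2.5e+04 s = 0.2894 d), decay gives C = 1.63·exp(−0.50·0.2894) = 1.411 mg/L.
637 L/s = 0.637 m³/s.
After input B: C = (23.1·1.411 + 0.637·37.2) / 23.74 = 2.371 mg/L.

2.37 mg/L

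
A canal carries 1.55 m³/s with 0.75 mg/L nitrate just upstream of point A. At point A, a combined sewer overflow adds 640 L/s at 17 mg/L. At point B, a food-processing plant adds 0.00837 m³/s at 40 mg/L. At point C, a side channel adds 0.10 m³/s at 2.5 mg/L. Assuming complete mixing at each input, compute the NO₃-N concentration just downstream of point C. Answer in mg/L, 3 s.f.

640 L/s = 0.64 m³/s.
After input A: C = (1.55·0.75 + 0.64·17) / 2.19 = 5.499 mg/L.
After input B: C = (2.19·5.499 + 0.00837·40) / 2.198 = 5.63 mg/L.
After input C: C = (2.198·5.63 + 0.1·2.5) / 2.298 = 5.494 mg/L.

5.49 mg/L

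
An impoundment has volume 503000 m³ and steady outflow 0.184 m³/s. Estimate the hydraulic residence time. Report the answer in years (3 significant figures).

Q = 0.184 m³/s × 3.156e+07 s/yr = 5.807e+06 m³/yr.
Hydraulic residence time τ = V/Q = 503000/5.807e+06 = 0.08663 yr.

0.0866 yr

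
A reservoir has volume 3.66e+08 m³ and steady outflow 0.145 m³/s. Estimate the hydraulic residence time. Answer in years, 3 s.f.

Q = 0.145 m³/s × 3.156e+07 s/yr = 4.576e+06 m³/yr.
Hydraulic residence time τ = V/Q = 3.66e+08/4.576e+06 = 79.99 yr.

80.0 yr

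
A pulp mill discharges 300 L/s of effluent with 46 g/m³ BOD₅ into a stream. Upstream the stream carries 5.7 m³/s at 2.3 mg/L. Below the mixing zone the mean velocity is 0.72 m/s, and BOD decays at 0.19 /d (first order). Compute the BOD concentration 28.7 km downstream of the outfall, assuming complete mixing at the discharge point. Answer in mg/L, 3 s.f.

300 L/s = 0.3 m³/s.
After complete mixing, C₀ = (0.3·46 + 5.7·2.3) / 6 = 4.485 mg/L.
Travel time t = 2.87e+04 m / 0.72 m/s = 3.986e+04 s = 0.4614 d.
C = 4.485·exp(−0.19·0.4614) = 4.485·0.9161 = 4.109 mg/L.

4.11 mg/L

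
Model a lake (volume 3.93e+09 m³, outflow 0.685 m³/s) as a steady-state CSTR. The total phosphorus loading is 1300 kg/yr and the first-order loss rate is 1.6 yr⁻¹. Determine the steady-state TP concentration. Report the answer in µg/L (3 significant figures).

Outflow Q = 0.685 m³/s × 3.156e+07 s/yr = 2.162e+07 m³/yr.
Steady-state CSTR mass balance: W = Q·C + k·V·C, so C = W/(Q + kV).
Q + kV = 2.162e+07 + 1.6·3.93e+09 = 6.31e+09 m³/yr.
C = 1300/6.31e+09 = 2.06e-07 kg/m³ = 0.000206 mg/L = 0.206 µg/L.

0.206 µg/L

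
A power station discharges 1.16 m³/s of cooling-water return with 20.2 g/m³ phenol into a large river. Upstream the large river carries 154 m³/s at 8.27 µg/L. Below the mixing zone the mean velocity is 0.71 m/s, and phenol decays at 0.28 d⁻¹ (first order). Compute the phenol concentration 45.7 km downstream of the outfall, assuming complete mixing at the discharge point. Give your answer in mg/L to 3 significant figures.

8.27 µg/L = 0.00827 mg/L.
After complete mixing, C₀ = (1.16·20.2 + 154·0.00827) / 155.2 = 0.1592 mg/L.
Travel time t = 4.57e+04 m / 0.71 m/s = 6.437e+04 s = 0.745 d.
C = 0.1592·exp(−0.28·0.745) = 0.1592·0.8117 = 0.1292 mg/L.

0.129 mg/L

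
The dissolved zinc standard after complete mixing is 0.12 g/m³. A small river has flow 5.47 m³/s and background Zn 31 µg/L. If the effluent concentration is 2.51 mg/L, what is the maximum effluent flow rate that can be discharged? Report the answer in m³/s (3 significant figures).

0.204 m³/s

31 µg/L = 0.031 mg/L.
Mass balance at complete mixing: C_std·(Q_w + Q_r) = Q_w·C_e + Q_r·C_b.
Rearranging, Q_w = Q_r·(C_std − C_b)/(C_e − C_std) = 5.47·(0.12 − 0.031) / (2.51 − 0.12) = 0.2037 m³/s.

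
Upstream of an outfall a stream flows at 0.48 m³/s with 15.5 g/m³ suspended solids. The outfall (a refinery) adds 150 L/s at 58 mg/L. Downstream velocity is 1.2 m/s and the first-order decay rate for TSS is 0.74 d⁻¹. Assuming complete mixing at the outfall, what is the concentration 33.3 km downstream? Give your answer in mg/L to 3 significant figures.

150 L/s = 0.15 m³/s.
After complete mixing, C₀ = (0.15·58 + 0.48·15.5) / 0.63 = 25.62 mg/L.
Travel time t = 3.33e+04 m / 1.2 m/s = 2.775e+04 s = 0.3212 d.
C = 25.62·exp(−0.74·0.3212) = 25.62·0.7885 = 20.2 mg/L.

20.2 mg/L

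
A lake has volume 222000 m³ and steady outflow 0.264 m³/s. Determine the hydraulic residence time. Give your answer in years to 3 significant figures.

Q = 0.264 m³/s × 3.156e+07 s/yr = 8.331e+06 m³/yr.
Hydraulic residence time τ = V/Q = 222000/8.331e+06 = 0.02665 yr.

0.0266 yr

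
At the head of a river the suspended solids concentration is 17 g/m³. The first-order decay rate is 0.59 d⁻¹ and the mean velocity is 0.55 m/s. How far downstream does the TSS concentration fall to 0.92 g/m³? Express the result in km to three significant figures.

From C = C₀·e^(−kt), t = ln(C₀/C)/k = ln(17/0.92)/0.59 = 2.917/0.59 = 4.943 d.
Distance = v·t = 0.55 m/s × 4.271e+05 s = 2.349e+05 m = 234.9 km.

235 km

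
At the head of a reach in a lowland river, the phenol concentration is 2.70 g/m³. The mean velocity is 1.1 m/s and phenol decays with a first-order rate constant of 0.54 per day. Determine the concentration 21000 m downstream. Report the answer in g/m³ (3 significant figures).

Travel time t = 21000 m / 1.1 m/s = 2.1e+04/1.1 = 1.909e+04 s = 0.221 d.
First-order decay: C = 2.70·exp(−0.54·0.221) = 2.70·0.8875 = 2.396 g/m³.

2.40 g/m³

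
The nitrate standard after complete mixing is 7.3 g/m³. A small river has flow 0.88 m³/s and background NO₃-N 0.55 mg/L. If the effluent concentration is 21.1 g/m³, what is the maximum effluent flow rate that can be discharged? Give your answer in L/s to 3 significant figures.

430 L/s

Mass balance at complete mixing: C_std·(Q_w + Q_r) = Q_w·C_e + Q_r·C_b.
Rearranging, Q_w = Q_r·(C_std − C_b)/(C_e − C_std) = 0.88·(7.3 − 0.55) / (21.1 − 7.3) = 0.4304 m³/s.
= 430.4 L/s.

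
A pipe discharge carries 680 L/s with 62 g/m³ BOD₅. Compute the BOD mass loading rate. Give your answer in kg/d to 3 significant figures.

3640 kg/d

680 L/s = 0.68 m³/s.
Mass flux = Q·C = 0.68 m³/s × 62 g/m³ = 42.16 g/s.
= 42.16 g/s × 86.4 = 3643 kg/d.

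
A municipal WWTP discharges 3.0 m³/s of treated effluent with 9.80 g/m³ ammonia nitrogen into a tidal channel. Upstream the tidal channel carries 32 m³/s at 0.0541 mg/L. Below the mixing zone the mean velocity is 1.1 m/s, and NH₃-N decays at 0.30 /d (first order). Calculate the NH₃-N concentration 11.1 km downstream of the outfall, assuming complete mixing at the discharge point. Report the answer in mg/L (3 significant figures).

0.859 mg/L

After complete mixing, C₀ = (3·9.8 + 32·0.0541) / 35 = 0.8895 mg/L.
Travel time t = 1.11e+04 m / 1.1 m/s = 1.009e+04 s = 0.1168 d.
C = 0.8895·exp(−0.30·0.1168) = 0.8895·0.9656 = 0.8588 mg/L.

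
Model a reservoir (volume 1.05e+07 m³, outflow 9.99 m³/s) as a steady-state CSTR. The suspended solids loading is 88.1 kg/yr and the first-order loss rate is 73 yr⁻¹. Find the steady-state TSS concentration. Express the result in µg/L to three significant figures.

Outflow Q = 9.99 m³/s × 3.156e+07 s/yr = 3.153e+08 m³/yr.
Steady-state CSTR mass balance: W = Q·C + k·V·C, so C = W/(Q + kV).
Q + kV = 3.153e+08 + 73·1.05e+07 = 1.082e+09 m³/yr.
C = 88.1/1.082e+09 = 8.144e-08 kg/m³ = 8.144e-05 mg/L = 0.08144 µg/L.

0.0814 µg/L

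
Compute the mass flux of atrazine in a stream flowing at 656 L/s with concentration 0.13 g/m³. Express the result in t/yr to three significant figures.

656 L/s = 0.656 m³/s.
Mass flux = Q·C = 0.656 m³/s × 0.13 g/m³ = 0.08528 g/s.
= 0.08528 g/s × 31.56 = 2.691 t/yr.

2.69 t/yr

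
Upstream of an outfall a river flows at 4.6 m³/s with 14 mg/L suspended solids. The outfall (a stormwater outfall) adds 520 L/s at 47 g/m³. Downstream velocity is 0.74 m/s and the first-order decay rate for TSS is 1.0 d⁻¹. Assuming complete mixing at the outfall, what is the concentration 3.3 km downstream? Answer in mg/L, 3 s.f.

16.5 mg/L

520 L/s = 0.52 m³/s.
After complete mixing, C₀ = (0.52·47 + 4.6·14) / 5.12 = 17.35 mg/L.
Travel time t = 3300 m / 0.74 m/s = 4459 s = 0.05161 d.
C = 17.35·exp(−1.0·0.05161) = 17.35·0.9497 = 16.48 mg/L.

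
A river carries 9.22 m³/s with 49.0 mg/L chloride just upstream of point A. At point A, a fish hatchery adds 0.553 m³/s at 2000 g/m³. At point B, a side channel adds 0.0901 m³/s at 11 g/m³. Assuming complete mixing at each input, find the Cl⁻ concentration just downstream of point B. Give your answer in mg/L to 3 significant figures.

After input A: C = (9.22·49 + 0.553·2000) / 9.773 = 159.4 mg/L.
After input B: C = (9.773·159.4 + 0.0901·11) / 9.863 = 158 mg/L.

158 mg/L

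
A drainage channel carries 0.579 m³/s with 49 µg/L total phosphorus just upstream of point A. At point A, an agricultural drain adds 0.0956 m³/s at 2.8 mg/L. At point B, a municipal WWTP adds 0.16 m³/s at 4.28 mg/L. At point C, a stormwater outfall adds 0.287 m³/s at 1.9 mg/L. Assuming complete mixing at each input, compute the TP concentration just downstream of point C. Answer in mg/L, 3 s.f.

49 µg/L = 0.049 mg/L.
After input A: C = (0.579·0.049 + 0.0956·2.8) / 0.6746 = 0.4389 mg/L.
After input B: C = (0.6746·0.4389 + 0.16·4.28) / 0.8346 = 1.175 mg/L.
After input C: C = (0.8346·1.175 + 0.287·1.9) / 1.122 = 1.361 mg/L.

1.36 mg/L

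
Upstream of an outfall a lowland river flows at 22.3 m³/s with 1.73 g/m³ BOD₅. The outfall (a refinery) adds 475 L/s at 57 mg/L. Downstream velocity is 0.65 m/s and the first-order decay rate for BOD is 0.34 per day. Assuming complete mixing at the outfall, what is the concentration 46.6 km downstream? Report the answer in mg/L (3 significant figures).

475 L/s = 0.475 m³/s.
After complete mixing, C₀ = (0.475·57 + 22.3·1.73) / 22.78 = 2.883 mg/L.
Travel time t = 4.66e+04 m / 0.65 m/s = 7.169e+04 s = 0.8298 d.
C = 2.883·exp(−0.34·0.8298) = 2.883·0.7542 = 2.174 mg/L.

2.17 mg/L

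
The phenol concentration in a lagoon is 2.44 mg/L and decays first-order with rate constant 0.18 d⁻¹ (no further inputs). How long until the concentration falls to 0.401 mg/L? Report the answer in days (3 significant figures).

10.0 d

t = ln(C₀/C)/k = ln(2.44/0.401)/0.18 = 1.806/0.18 = 10.03 d.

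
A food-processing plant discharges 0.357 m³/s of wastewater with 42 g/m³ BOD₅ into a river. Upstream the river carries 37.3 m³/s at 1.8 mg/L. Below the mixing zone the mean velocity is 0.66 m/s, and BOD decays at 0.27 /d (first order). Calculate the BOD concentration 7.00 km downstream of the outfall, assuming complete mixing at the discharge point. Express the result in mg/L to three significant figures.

After complete mixing, C₀ = (0.357·42 + 37.3·1.8) / 37.66 = 2.181 mg/L.
Travel time t = 7000 m / 0.66 m/s = 1.061e+04 s = 0.1228 d.
C = 2.181·exp(−0.27·0.1228) = 2.181·0.9674 = 2.11 mg/L.

2.11 mg/L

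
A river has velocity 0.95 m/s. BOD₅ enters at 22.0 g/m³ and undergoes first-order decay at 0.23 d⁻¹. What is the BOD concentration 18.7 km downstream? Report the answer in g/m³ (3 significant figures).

Travel time t = 18.7 km / 0.95 m/s = 1.87e+04/0.95 = 1.968e+04 s = 0.2278 d.
First-order decay: C = 22.0·exp(−0.23·0.2278) = 22.0·0.9489 = 20.88 g/m³.

20.9 g/m³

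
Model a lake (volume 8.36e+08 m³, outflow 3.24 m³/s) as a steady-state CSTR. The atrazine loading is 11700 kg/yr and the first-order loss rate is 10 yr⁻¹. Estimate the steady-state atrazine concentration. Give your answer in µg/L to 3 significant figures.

1.38 µg/L

Outflow Q = 3.24 m³/s × 3.156e+07 s/yr = 1.022e+08 m³/yr.
Steady-state CSTR mass balance: W = Q·C + k·V·C, so C = W/(Q + kV).
Q + kV = 1.022e+08 + 10·8.36e+08 = 8.462e+09 m³/yr.
C = 11700/8.462e+09 = 1.383e-06 kg/m³ = 0.001383 mg/L = 1.383 µg/L.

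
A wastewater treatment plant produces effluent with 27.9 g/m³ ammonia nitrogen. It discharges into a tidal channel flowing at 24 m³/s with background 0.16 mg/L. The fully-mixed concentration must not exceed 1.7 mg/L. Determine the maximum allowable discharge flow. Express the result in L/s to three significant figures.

Mass balance at complete mixing: C_std·(Q_w + Q_r) = Q_w·C_e + Q_r·C_b.
Rearranging, Q_w = Q_r·(C_std − C_b)/(C_e − C_std) = 24·(1.7 − 0.16) / (27.9 − 1.7) = 1.411 m³/s.
= 1411 L/s.

1410 L/s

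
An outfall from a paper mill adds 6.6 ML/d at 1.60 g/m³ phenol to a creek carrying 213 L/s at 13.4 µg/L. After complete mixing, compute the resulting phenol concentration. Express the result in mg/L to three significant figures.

6.6 ML/d = 0.07639 m³/s.
213 L/s = 0.213 m³/s.
13.4 µg/L = 0.0134 mg/L.
Flow-weighted mixing gives C = (0.07639·1.6 + 0.213·0.0134) / (0.07639 + 0.213) = 0.1251/0.2894 = 0.4322 mg/L.

0.432 mg/L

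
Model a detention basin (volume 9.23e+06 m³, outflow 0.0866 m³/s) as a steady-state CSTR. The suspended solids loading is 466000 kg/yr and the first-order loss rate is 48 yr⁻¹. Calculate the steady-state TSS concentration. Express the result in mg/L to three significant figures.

1.05 mg/L

Outflow Q = 0.0866 m³/s × 3.156e+07 s/yr = 2.733e+06 m³/yr.
Steady-state CSTR mass balance: W = Q·C + k·V·C, so C = W/(Q + kV).
Q + kV = 2.733e+06 + 48·9.23e+06 = 4.458e+08 m³/yr.
C = 466000/4.458e+08 = 0.001045 kg/m³ = 1.045 mg/L.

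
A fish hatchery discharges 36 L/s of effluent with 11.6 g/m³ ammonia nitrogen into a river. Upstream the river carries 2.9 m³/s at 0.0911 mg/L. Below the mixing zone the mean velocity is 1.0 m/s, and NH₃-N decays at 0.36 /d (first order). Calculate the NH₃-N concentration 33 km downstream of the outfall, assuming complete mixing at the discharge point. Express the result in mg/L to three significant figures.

0.202 mg/L

36 L/s = 0.036 m³/s.
After complete mixing, C₀ = (0.036·11.6 + 2.9·0.0911) / 2.936 = 0.2322 mg/L.
Travel time t = 3.3e+04 m / 1.0 m/s = 3.3e+04 s = 0.3819 d.
C = 0.2322·exp(−0.36·0.3819) = 0.2322·0.8715 = 0.2024 mg/L.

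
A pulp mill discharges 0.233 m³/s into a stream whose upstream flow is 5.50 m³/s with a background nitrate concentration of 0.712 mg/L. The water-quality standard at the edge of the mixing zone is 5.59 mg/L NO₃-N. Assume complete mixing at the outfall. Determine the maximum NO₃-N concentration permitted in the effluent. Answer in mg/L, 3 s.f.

Mass balance: 5.59·5.733 = 0.233·Cₑ + 5.5·0.712.
Cₑ = (32.05 − 3.916) / 0.233 = 120.7 mg/L.

121 mg/L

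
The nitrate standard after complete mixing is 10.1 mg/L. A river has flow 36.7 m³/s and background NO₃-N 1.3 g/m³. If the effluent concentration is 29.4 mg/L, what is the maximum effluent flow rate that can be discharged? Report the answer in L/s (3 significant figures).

Mass balance at complete mixing: C_std·(Q_w + Q_r) = Q_w·C_e + Q_r·C_b.
Rearranging, Q_w = Q_r·(C_std − C_b)/(C_e − C_std) = 36.7·(10.1 − 1.3) / (29.4 − 10.1) = 16.73 m³/s.
= 1.673e+04 L/s.

16700 L/s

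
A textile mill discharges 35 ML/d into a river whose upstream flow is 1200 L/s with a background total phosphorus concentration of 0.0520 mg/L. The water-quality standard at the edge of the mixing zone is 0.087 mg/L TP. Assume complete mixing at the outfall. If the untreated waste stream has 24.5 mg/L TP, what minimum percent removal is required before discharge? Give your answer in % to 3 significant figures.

35 ML/d = 0.4051 m³/s.
1200 L/s = 1.2 m³/s.
Mass balance: 0.087·1.605 = 0.4051·Cₑ + 1.2·0.052.
Cₑ = (0.1396 − 0.0624) / 0.4051 = 0.1907 mg/L.
Required removal = 1 − 0.1907/24.5 = 99.22 %.

99.2 %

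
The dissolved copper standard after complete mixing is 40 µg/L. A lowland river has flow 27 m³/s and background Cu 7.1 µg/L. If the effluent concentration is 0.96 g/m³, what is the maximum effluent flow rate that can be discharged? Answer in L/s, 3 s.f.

7.1 µg/L = 0.0071 mg/L.
40 µg/L = 0.04 mg/L.
Mass balance at complete mixing: C_std·(Q_w + Q_r) = Q_w·C_e + Q_r·C_b.
Rearranging, Q_w = Q_r·(C_std − C_b)/(C_e − C_std) = 27·(0.04 − 0.0071) / (0.96 − 0.04) = 0.9655 m³/s.
= 965.5 L/s.

966 L/s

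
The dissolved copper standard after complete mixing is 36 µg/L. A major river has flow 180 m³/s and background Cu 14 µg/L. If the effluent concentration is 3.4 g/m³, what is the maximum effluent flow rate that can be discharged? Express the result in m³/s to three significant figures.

14 µg/L = 0.014 mg/L.
36 µg/L = 0.036 mg/L.
Mass balance at complete mixing: C_std·(Q_w + Q_r) = Q_w·C_e + Q_r·C_b.
Rearranging, Q_w = Q_r·(C_std − C_b)/(C_e − C_std) = 180·(0.036 − 0.014) / (3.4 − 0.036) = 1.177 m³/s.

1.18 m³/s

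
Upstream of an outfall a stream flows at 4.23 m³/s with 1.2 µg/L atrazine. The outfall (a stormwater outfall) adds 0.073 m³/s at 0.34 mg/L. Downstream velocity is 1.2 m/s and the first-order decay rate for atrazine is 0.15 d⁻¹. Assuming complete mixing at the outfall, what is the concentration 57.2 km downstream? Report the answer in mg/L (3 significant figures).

1.2 µg/L = 0.0012 mg/L.
After complete mixing, C₀ = (0.073·0.34 + 4.23·0.0012) / 4.303 = 0.006948 mg/L.
Travel time t = 5.72e+04 m / 1.2 m/s = 4.767e+04 s = 0.5517 d.
C = 0.006948·exp(−0.15·0.5517) = 0.006948·0.9206 = 0.006396 mg/L.

0.00640 mg/L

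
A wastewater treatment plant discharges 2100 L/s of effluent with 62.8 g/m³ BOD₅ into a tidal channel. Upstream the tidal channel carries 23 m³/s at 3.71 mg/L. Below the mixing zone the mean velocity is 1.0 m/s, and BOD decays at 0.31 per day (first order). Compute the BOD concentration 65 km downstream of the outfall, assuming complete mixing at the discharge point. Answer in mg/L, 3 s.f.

6.85 mg/L

2100 L/s = 2.1 m³/s.
After complete mixing, C₀ = (2.1·62.8 + 23·3.71) / 25.1 = 8.654 mg/L.
Travel time t = 6.5e+04 m / 1.0 m/s = 6.5e+04 s = 0.7523 d.
C = 8.654·exp(−0.31·0.7523) = 8.654·0.792 = 6.854 mg/L.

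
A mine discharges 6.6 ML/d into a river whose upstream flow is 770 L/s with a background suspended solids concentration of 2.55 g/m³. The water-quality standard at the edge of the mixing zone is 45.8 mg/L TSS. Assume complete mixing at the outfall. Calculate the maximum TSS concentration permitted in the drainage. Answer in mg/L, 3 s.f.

6.6 ML/d = 0.07639 m³/s.
770 L/s = 0.77 m³/s.
Mass balance: 45.8·0.8464 = 0.07639·Cₑ + 0.77·2.55.
Cₑ = (38.76 − 1.963) / 0.07639 = 481.8 mg/L.

482 mg/L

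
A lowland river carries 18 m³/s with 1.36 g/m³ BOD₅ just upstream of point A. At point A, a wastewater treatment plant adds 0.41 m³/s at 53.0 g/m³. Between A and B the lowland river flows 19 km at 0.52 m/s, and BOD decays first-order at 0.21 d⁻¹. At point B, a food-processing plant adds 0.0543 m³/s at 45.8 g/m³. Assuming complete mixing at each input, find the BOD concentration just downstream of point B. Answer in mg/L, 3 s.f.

After input A: C = (18·1.36 + 0.41·53) / 18.41 = 2.51 mg/L.
Over the 19 km reach to input B (t = 3.654e+04 s = 0.4229 d), decay gives C = 2.51·exp(−0.21·0.4229) = 2.297 mg/L.
After input B: C = (18.41·2.297 + 0.0543·45.8) / 18.46 = 2.425 mg/L.

2.42 mg/L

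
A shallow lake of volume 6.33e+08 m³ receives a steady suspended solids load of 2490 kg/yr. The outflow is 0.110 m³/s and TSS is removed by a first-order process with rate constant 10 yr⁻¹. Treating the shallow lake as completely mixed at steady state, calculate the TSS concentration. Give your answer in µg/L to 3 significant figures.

0.393 µg/L

Outflow Q = 0.110 m³/s × 3.156e+07 s/yr = 3.471e+06 m³/yr.
Steady-state CSTR mass balance: W = Q·C + k·V·C, so C = W/(Q + kV).
Q + kV = 3.471e+06 + 10·6.33e+08 = 6.333e+09 m³/yr.
C = 2490/6.333e+09 = 3.931e-07 kg/m³ = 0.0003931 mg/L = 0.3931 µg/L.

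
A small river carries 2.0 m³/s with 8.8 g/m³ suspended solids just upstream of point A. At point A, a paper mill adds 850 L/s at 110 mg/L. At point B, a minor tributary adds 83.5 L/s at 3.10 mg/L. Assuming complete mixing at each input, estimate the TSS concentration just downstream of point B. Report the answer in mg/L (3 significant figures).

850 L/s = 0.85 m³/s.
After input A: C = (2·8.8 + 0.85·110) / 2.85 = 38.98 mg/L.
83.5 L/s = 0.0835 m³/s.
After input B: C = (2.85·38.98 + 0.0835·3.1) / 2.933 = 37.96 mg/L.

38.0 mg/L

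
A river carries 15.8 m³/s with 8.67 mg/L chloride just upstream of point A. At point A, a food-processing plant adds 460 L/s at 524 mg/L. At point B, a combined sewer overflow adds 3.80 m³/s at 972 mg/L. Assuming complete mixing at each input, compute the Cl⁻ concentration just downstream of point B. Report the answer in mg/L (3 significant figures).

203 mg/L

460 L/s = 0.46 m³/s.
After input A: C = (15.8·8.67 + 0.46·524) / 16.26 = 23.25 mg/L.
After input B: C = (16.26·23.25 + 3.8·972) / 20.06 = 203 mg/L.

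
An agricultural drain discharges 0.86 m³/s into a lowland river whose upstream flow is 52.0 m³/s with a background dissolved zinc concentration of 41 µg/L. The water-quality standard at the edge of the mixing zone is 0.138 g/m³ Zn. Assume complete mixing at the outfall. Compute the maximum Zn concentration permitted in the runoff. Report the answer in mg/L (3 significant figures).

41 µg/L = 0.041 mg/L.
Mass balance: 0.138·52.86 = 0.86·Cₑ + 52·0.041.
Cₑ = (7.295 − 2.132) / 0.86 = 6.003 mg/L.

6.00 mg/L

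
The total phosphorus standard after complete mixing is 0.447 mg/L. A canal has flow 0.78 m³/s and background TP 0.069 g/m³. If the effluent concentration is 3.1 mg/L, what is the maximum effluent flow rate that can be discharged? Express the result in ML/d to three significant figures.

Mass balance at complete mixing: C_std·(Q_w + Q_r) = Q_w·C_e + Q_r·C_b.
Rearranging, Q_w = Q_r·(C_std − C_b)/(C_e − C_std) = 0.78·(0.447 − 0.069) / (3.1 − 0.447) = 0.1111 m³/s.
= 9.602 ML/d.

9.60 ML/d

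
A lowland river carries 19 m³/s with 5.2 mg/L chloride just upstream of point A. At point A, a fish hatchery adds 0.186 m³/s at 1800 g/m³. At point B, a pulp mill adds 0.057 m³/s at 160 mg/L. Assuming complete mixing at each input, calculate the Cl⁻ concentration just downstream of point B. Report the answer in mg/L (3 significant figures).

23.0 mg/L

After input A: C = (19·5.2 + 0.186·1800) / 19.19 = 22.6 mg/L.
After input B: C = (19.19·22.6 + 0.057·160) / 19.24 = 23.01 mg/L.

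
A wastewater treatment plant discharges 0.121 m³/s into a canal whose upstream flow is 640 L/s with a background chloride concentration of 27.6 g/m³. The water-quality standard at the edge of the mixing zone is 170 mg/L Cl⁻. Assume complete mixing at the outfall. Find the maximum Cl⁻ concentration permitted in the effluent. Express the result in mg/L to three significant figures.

640 L/s = 0.64 m³/s.
Mass balance: 170·0.761 = 0.121·Cₑ + 0.64·27.6.
Cₑ = (129.4 − 17.66) / 0.121 = 923.2 mg/L.

923 mg/L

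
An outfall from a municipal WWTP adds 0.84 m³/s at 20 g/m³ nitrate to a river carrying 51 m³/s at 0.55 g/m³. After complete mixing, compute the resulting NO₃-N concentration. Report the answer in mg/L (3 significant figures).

Flow-weighted mixing gives C = (0.84·20 + 51·0.55) / (0.84 + 51) = 44.85/51.84 = 0.8652 mg/L.

0.865 mg/L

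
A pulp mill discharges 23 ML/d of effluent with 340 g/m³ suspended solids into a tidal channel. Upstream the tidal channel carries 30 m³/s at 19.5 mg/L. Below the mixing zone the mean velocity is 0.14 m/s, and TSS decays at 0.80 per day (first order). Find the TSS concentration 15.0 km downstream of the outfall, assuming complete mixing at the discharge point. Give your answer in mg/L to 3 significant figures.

8.28 mg/L

23 ML/d = 0.2662 m³/s.
After complete mixing, C₀ = (0.2662·340 + 30·19.5) / 30.27 = 22.32 mg/L.
Travel time t = 1.5e+04 m / 0.14 m/s = 1.071e+05 s = 1.24 d.
C = 22.32·exp(−0.80·1.24) = 22.32·0.3708 = 8.276 mg/L.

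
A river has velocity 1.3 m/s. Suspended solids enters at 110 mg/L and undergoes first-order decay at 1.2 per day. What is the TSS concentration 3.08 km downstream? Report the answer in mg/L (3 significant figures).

Travel time t = 3.08 km / 1.3 m/s = 3080/1.3 = 2369 s = 0.02742 d.
First-order decay: C = 110·exp(−1.2·0.02742) = 110·0.9676 = 106.4 mg/L.

106 mg/L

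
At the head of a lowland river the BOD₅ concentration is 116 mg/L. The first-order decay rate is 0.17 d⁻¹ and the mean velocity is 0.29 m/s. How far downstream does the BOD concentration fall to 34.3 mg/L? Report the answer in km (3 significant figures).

180 km

From C = C₀·e^(−kt), t = ln(C₀/C)/k = ln(116/34.3)/0.17 = 1.218/0.17 = 7.167 d.
Distance = v·t = 0.29 m/s × 6.193e+05 s = 1.796e+05 m = 179.6 km.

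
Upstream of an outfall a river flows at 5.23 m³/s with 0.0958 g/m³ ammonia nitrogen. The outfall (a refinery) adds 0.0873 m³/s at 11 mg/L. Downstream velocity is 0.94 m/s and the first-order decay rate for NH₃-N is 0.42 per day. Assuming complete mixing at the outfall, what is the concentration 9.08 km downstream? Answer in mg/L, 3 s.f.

0.262 mg/L

After complete mixing, C₀ = (0.0873·11 + 5.23·0.0958) / 5.317 = 0.2748 mg/L.
Travel time t = 9080 m / 0.94 m/s = 9660 s = 0.1118 d.
C = 0.2748·exp(−0.42·0.1118) = 0.2748·0.9541 = 0.2622 mg/L.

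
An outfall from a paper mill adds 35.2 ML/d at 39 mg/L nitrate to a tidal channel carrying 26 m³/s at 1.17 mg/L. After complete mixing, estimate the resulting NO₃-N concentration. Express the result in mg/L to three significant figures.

1.75 mg/L

35.2 ML/d = 0.4074 m³/s.
Conservation of mass across the mixing zone: C = (0.4074·39 + 26·1.17) / (0.4074 + 26) = 46.31/26.41 = 1.754 mg/L.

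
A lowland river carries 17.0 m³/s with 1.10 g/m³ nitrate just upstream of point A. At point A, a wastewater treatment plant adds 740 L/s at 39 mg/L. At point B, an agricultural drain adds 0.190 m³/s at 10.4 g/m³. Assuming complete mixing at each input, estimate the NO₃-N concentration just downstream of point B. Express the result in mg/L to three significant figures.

740 L/s = 0.74 m³/s.
After input A: C = (17·1.1 + 0.74·39) / 17.74 = 2.681 mg/L.
After input B: C = (17.74·2.681 + 0.19·10.4) / 17.93 = 2.763 mg/L.

2.76 mg/L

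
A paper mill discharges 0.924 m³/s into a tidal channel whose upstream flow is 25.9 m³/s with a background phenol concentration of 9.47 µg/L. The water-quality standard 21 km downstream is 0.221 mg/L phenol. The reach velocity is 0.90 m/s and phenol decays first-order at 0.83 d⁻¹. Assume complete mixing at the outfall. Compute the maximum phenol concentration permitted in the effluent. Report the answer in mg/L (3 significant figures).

9.47 µg/L = 0.00947 mg/L.
Travel time to the compliance point: t = 2.1e+04/0.90 = 2.333e+04 s = 0.2701 d; decay factor exp(−0.83·0.2701) = 0.7992.
So the concentration just after mixing may be at most 0.221/0.7992 = 0.2765 mg/L.
Mass balance: 0.2765·26.82 = 0.924·Cₑ + 25.9·0.00947.
Cₑ = (7.418 − 0.2453) / 0.924 = 7.762 mg/L.

7.76 mg/L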